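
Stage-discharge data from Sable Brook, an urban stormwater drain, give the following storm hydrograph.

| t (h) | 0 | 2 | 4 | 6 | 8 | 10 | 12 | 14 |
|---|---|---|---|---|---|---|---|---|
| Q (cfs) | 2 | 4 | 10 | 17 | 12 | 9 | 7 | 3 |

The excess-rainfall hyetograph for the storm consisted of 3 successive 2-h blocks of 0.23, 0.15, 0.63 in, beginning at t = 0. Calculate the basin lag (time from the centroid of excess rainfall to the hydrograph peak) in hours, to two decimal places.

t_L ≈ 2.21 h

Centroid of excess rainfall: t_c = Σ P_i·t̄_i / ΣP_i = 3.7921 h (block centres at 1, 3, 5 h).
Hydrograph peak occurs at t = 6 h, so basin lag t_L = 6 − 3.7921 = 2.21 h.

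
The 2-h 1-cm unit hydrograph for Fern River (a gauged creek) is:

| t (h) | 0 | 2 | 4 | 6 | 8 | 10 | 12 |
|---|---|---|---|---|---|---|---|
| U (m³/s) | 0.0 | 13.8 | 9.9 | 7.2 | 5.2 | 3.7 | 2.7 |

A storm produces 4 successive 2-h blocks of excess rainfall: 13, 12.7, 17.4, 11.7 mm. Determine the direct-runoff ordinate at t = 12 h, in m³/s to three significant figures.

Q ≈ 25.7 m³/s

By discrete convolution, Q_j = Σ (P_i / 10 mm) · U_{j−i}.
At t = 12 h (j=6): Q = (13/10)·2.7 + (12.7/10)·3.7 + (17.4/10)·5.2 + (11.7/10)·7.2 = 25.7 m³/s.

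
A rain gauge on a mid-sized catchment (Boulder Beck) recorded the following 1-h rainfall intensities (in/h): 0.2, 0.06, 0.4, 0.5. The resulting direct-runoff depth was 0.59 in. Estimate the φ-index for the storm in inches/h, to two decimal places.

Only the 3 blocks with intensity above φ contribute runoff: 0.2, 0.4, 0.5 in/h.
Σ(I−φ)·Δt = d  ⇒  (0.2+0.4+0.5 − 3φ)·1 = 0.59
φ = (1.100 − 0.59/1) / 3 = 0.17 in/h.

φ ≈ 0.17 in/h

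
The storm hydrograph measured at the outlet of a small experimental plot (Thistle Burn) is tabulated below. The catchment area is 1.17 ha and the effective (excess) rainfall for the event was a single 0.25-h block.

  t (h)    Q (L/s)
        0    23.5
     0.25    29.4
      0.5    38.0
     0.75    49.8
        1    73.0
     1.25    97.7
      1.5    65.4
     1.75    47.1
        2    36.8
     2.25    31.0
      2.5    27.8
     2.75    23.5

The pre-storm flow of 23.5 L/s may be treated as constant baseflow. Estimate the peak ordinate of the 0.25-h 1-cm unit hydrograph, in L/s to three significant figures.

U_p ≈ 37.0 L/s

Direct runoff: 0.0, 5.9, 14.5, 26.3, 49.5, 74.2, 41.9, 23.6, 13.3, 7.5, 4.3, 0.0 L/s; ΣQ_DR = 261.0 L/s, peak = 74.2 L/s.
Runoff depth d = ΣQ_DR·Δt / A = 261.0 × 900 / (1.17 ha) = 20.08 mm.
The 1-cm UH is the DRH scaled by (10 mm)/d, so U_p = 74.2 × 10/20.08 = 37.0 L/s.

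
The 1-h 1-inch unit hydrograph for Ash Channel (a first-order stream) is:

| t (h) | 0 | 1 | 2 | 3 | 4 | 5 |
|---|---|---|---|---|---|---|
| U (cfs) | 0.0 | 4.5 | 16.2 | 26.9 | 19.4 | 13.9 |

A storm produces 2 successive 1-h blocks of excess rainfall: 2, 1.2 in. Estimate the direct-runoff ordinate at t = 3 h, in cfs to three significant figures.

By discrete convolution, Q_j = Σ (P_i / 1 in) · U_{j−i}.
At t = 3 h (j=3): Q = (2/1)·26.9 + (1.2/1)·16.2 = 73.2 cfs.

Q ≈ 73.2 cfs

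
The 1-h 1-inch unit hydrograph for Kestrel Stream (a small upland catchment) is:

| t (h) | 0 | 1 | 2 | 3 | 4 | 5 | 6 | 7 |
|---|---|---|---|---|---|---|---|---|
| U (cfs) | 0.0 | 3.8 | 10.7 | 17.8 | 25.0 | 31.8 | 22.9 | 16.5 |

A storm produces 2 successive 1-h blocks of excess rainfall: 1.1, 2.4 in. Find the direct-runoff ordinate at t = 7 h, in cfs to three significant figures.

By discrete convolution, Q_j = Σ (P_i / 1 in) · U_{j−i}.
At t = 7 h (j=7): Q = (1.1/1)·16.5 + (2.4/1)·22.9 = 73.1 cfs.

Q ≈ 73.1 cfs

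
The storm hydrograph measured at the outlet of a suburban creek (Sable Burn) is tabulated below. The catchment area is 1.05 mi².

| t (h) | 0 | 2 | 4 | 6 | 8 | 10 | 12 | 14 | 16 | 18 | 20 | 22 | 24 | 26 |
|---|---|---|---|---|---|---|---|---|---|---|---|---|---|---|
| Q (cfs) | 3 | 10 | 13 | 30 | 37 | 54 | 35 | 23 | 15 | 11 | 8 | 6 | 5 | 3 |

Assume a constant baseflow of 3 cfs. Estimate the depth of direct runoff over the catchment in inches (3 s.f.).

Direct runoff: 0.0, 7.0, 10.0, 27.0, 34.0, 51.0, 32.0, 20.0, 12.0, 8.0, 5.0, 3.0, 2.0, 0.0 cfs; ΣQ_DR = 211.0 cfs.
V = ΣQ_DR · Δt = 211.0 × 7200 s = 1.519 × 10^6 ft³.
Over A = 1.05 mi², depth = V / A = 0.623 in.

d ≈ 0.623 in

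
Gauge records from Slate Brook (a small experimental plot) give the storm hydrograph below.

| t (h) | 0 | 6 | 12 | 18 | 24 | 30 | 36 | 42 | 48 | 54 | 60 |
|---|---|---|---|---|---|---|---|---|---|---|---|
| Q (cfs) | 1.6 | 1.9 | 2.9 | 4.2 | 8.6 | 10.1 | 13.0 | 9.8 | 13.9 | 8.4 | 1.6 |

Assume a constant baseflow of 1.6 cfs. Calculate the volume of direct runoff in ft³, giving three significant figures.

V ≈ 1.26 × 10^6 ft³

Direct-runoff ordinates (Q − Q_b): 0.0, 0.3, 1.3, 2.6, 7.0, 8.5, 11.4, 8.2, 12.3, 6.8, 0.0 cfs.
ΣQ_DR = 58.40 cfs.
With Δt = 6 h = 21600 s, V = ΣQ_DR · Δt = 58.40 × 21600 = 1.26 × 10^6 ft³.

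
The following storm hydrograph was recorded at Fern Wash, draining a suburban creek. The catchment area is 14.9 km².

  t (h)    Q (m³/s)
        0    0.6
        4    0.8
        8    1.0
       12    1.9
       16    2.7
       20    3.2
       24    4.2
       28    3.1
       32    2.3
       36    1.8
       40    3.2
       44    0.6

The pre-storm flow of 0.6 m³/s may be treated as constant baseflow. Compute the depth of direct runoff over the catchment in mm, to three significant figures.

Direct runoff: 0.0, 0.2, 0.4, 1.3, 2.1, 2.6, 3.6, 2.5, 1.7, 1.2, 2.6, 0.0 m³/s; ΣQ_DR = 18.20 m³/s.
V = ΣQ_DR · Δt = 18.20 × 14400 s = 2.621 × 10^5 m³.
Over A = 14.9 km², depth = V / A = 17.6 mm.

d ≈ 17.6 mm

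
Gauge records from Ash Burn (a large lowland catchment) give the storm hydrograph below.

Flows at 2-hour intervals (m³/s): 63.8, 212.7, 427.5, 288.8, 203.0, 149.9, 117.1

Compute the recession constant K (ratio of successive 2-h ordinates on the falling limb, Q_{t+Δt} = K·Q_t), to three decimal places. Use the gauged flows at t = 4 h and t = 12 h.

Using the recession-limb readings at t = 4 h and t = 12 h: Q falls from 427.5 to 117.1 m³/s over 4 intervals.
K = (Q₂/Q₁)^(1/4) = (117.1/427.5)^(1/4) = 0.723.

K ≈ 0.723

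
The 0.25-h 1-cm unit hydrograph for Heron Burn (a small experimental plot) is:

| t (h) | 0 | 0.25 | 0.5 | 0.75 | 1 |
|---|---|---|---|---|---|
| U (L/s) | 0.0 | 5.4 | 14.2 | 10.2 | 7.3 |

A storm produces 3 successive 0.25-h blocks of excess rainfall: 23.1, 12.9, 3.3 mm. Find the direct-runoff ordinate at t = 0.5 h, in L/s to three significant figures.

By discrete convolution, Q_j = Σ (P_i / 10 mm) · U_{j−i}.
At t = 0.5 h (j=2): Q = (23.1/10)·14.2 + (12.9/10)·5.4 + (3.3/10)·0.0 = 39.8 L/s.

Q ≈ 39.8 L/s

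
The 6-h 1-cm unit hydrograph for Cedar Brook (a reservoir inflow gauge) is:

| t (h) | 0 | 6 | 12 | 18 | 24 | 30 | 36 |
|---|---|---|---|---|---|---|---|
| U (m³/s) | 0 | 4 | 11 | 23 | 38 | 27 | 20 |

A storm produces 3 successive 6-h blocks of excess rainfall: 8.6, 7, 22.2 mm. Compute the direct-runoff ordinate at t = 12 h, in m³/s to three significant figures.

By discrete convolution, Q_j = Σ (P_i / 10 mm) · U_{j−i}.
At t = 12 h (j=2): Q = (8.6/10)·11 + (7/10)·4 + (22.2/10)·0 = 12.3 m³/s.

Q ≈ 12.3 m³/s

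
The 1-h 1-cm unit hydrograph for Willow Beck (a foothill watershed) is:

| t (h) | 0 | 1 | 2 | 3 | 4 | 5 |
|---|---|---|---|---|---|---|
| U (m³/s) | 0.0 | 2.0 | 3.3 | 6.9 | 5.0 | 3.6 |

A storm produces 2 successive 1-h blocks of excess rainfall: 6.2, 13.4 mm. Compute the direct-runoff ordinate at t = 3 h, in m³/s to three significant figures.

By discrete convolution, Q_j = Σ (P_i / 10 mm) · U_{j−i}.
At t = 3 h (j=3): Q = (6.2/10)·6.9 + (13.4/10)·3.3 = 8.70 m³/s.

Q ≈ 8.70 m³/s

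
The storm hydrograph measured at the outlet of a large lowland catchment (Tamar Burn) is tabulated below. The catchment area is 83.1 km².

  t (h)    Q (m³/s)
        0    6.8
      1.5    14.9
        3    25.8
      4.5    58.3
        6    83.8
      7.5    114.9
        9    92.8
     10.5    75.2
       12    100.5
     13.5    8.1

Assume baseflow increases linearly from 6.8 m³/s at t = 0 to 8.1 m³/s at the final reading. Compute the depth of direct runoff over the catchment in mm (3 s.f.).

d ≈ 32.9 mm

Direct runoff: 0.00, 7.96, 18.71, 51.07, 76.42, 107.38, 85.13, 67.39, 92.54, 0.00 m³/s; ΣQ_DR = 506.6 m³/s.
V = ΣQ_DR · Δt = 506.6 × 5400 s = 2.736 × 10^6 m³.
Over A = 83.1 km², depth = V / A = 32.9 mm.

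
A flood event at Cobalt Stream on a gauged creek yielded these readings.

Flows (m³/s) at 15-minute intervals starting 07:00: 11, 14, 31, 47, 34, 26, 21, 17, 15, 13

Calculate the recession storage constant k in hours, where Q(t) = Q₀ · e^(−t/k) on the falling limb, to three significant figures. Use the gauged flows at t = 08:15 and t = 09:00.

On the falling limb, Q drops from 26 to 15 m³/s between t = 08:15 and t = 09:00 (Δt = 0.75 h).
k = −Δt / ln(Q₂/Q₁) = −0.75 / ln(15/26) = 1.36 h.

k ≈ 1.36 h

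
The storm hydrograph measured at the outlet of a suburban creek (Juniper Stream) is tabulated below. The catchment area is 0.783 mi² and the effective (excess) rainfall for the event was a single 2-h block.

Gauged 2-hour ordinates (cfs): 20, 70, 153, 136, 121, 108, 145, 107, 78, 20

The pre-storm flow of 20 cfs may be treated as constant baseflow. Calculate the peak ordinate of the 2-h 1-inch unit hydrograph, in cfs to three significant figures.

Direct runoff: 0.0, 50.0, 133.0, 116.0, 101.0, 88.0, 125.0, 87.0, 58.0, 0.0 cfs; ΣQ_DR = 758.0 cfs, peak = 133.0 cfs.
Runoff depth d = ΣQ_DR·Δt / A = 758.0 × 7200 / (0.783 mi²) = 3.000 in.
The 1-inch UH is the DRH scaled by (1 in)/d, so U_p = 133.0 × 1/3.000 = 44.3 cfs.

U_p ≈ 44.3 cfs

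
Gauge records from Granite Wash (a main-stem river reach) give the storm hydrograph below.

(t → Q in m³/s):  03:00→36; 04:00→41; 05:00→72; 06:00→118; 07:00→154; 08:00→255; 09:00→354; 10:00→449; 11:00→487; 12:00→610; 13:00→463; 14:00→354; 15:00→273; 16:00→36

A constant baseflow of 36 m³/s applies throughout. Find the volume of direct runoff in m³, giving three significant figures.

V ≈ 1.15 × 10^7 m³

Direct-runoff ordinates (Q − Q_b): 0.0, 5.0, 36.0, 82.0, 118.0, 219.0, 318.0, 413.0, 451.0, 574.0, 427.0, 318.0, 237.0, 0.0 m³/s.
ΣQ_DR = 3198 m³/s.
With Δt = 1 h = 3600 s, V = ΣQ_DR · Δt = 3198 × 3600 = 1.15 × 10^7 m³.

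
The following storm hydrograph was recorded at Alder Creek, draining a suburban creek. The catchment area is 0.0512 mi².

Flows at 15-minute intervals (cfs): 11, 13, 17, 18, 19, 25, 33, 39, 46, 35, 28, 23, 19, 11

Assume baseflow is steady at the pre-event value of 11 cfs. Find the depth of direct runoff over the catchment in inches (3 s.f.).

Direct runoff: 0.0, 2.0, 6.0, 7.0, 8.0, 14.0, 22.0, 28.0, 35.0, 24.0, 17.0, 12.0, 8.0, 0.0 cfs; ΣQ_DR = 183.0 cfs.
V = ΣQ_DR · Δt = 183.0 × 900 s = 1.647 × 10^5 ft³.
Over A = 0.0512 mi², depth = V / A = 1.38 in.

d ≈ 1.38 in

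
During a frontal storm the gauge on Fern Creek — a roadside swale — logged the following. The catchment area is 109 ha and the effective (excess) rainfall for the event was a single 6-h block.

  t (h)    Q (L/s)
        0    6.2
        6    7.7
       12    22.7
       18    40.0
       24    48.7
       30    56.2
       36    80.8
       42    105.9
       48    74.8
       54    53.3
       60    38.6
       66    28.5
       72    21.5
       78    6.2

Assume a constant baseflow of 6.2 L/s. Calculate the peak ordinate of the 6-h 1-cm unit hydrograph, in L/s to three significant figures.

U_p ≈ 99.8 L/s

Direct runoff: 0.0, 1.5, 16.5, 33.8, 42.5, 50.0, 74.6, 99.7, 68.6, 47.1, 32.4, 22.3, 15.3, 0.0 L/s; ΣQ_DR = 504.3 L/s, peak = 99.7 L/s.
Runoff depth d = ΣQ_DR·Δt / A = 504.3 × 21600 / (109 ha) = 9.993 mm.
The 1-cm UH is the DRH scaled by (10 mm)/d, so U_p = 99.7 × 10/9.993 = 99.8 L/s.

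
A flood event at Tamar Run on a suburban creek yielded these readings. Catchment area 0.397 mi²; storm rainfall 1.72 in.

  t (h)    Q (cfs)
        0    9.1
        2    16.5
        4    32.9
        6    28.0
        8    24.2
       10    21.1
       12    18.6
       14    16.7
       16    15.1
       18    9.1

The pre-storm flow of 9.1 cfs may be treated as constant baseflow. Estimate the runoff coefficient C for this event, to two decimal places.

ΣQ_DR = 100.3 cfs; V = ΣQ_DR·Δt = 7.222 × 10^5 ft³.
Runoff depth d = V / A = 0.7830 in.
C = d / P = 0.7830 / 1.72 = 0.46.

C ≈ 0.46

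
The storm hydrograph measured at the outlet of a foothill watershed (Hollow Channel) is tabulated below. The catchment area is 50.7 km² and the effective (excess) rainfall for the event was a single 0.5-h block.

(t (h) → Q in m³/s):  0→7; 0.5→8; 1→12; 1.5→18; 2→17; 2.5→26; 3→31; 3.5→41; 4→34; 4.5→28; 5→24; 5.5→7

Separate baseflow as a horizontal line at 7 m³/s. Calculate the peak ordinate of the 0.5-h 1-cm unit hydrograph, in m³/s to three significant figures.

Direct runoff: 0.0, 1.0, 5.0, 11.0, 10.0, 19.0, 24.0, 34.0, 27.0, 21.0, 17.0, 0.0 m³/s; ΣQ_DR = 169.0 m³/s, peak = 34.0 m³/s.
Runoff depth d = ΣQ_DR·Δt / A = 169.0 × 1800 / (50.7 km²) = 6.000 mm.
The 1-cm UH is the DRH scaled by (10 mm)/d, so U_p = 34.0 × 10/6.000 = 56.7 m³/s.

U_p ≈ 56.7 m³/s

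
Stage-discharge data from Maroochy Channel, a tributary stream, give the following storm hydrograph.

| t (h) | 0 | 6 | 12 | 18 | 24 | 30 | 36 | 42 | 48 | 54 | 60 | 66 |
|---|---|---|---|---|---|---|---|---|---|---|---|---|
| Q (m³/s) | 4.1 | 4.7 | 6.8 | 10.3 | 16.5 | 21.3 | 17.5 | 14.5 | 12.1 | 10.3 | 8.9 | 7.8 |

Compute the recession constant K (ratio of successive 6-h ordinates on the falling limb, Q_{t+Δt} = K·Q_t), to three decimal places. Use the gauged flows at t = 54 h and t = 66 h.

K ≈ 0.870

Using the recession-limb readings at t = 54 h and t = 66 h: Q falls from 10.3 to 7.8 m³/s over 2 intervals.
K = (Q₂/Q₁)^(1/2) = (7.8/10.3)^(1/2) = 0.870.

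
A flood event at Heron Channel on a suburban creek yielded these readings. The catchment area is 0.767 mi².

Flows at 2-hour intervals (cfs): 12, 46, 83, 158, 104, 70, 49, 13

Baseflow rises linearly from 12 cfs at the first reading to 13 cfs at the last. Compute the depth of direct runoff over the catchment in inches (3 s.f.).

Direct runoff: 0.00, 33.86, 70.71, 145.57, 91.43, 57.29, 36.14, 0.00 cfs; ΣQ_DR = 435.0 cfs.
V = ΣQ_DR · Δt = 435.0 × 7200 s = 3.132 × 10^6 ft³.
Over A = 0.767 mi², depth = V / A = 1.76 in.

d ≈ 1.76 in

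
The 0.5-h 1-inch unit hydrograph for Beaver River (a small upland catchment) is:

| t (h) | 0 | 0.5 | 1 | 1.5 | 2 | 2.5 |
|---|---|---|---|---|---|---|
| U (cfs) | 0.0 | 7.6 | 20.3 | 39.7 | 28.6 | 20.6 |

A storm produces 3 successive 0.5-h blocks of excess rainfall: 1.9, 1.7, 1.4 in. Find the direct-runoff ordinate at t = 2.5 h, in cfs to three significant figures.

Q ≈ 143 cfs

By discrete convolution, Q_j = Σ (P_i / 1 in) · U_{j−i}.
At t = 2.5 h (j=5): Q = (1.9/1)·20.6 + (1.7/1)·28.6 + (1.4/1)·39.7 = 143 cfs.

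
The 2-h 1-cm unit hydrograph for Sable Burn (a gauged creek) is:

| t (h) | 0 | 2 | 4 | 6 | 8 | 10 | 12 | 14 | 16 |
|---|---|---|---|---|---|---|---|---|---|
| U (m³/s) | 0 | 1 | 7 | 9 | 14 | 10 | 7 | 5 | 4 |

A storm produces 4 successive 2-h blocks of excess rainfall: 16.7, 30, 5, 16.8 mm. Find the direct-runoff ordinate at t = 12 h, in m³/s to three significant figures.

By discrete convolution, Q_j = Σ (P_i / 10 mm) · U_{j−i}.
At t = 12 h (j=6): Q = (16.7/10)·7 + (30/10)·10 + (5/10)·14 + (16.8/10)·9 = 63.8 m³/s.

Q ≈ 63.8 m³/s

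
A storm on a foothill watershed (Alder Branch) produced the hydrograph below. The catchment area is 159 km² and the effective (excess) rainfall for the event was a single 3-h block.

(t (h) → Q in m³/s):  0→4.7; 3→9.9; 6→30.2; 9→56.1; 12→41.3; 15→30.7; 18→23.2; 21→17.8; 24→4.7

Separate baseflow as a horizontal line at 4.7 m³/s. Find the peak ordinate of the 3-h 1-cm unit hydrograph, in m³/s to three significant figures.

Direct runoff: 0.0, 5.2, 25.5, 51.4, 36.6, 26.0, 18.5, 13.1, 0.0 m³/s; ΣQ_DR = 176.3 m³/s, peak = 51.4 m³/s.
Runoff depth d = ΣQ_DR·Δt / A = 176.3 × 10800 / (159 km²) = 11.98 mm.
The 1-cm UH is the DRH scaled by (10 mm)/d, so U_p = 51.4 × 10/11.98 = 42.9 m³/s.

U_p ≈ 42.9 m³/s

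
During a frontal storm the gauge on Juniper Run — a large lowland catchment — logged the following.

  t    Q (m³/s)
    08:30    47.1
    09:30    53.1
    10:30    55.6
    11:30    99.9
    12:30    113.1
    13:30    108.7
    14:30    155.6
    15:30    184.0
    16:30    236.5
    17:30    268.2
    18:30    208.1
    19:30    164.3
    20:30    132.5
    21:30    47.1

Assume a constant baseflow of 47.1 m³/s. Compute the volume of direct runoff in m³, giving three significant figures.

V ≈ 4.37 × 10^6 m³

Direct-runoff ordinates (Q − Q_b): 0.0, 6.0, 8.5, 52.8, 66.0, 61.6, 108.5, 136.9, 189.4, 221.1, 161.0, 117.2, 85.4, 0.0 m³/s.
ΣQ_DR = 1214 m³/s.
With Δt = 1 h = 3600 s, V = ΣQ_DR · Δt = 1214 × 3600 = 4.37 × 10^6 m³.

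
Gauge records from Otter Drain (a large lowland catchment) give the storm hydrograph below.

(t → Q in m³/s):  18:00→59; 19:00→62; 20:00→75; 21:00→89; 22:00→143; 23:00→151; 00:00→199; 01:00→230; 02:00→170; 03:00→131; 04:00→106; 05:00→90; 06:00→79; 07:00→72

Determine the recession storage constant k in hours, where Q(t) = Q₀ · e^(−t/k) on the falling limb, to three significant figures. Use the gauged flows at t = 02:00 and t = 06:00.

k ≈ 5.22 h

On the falling limb, Q drops from 170 to 79 m³/s between t = 02:00 and t = 06:00 (Δt = 4 h).
k = −Δt / ln(Q₂/Q₁) = −4 / ln(79/170) = 5.22 h.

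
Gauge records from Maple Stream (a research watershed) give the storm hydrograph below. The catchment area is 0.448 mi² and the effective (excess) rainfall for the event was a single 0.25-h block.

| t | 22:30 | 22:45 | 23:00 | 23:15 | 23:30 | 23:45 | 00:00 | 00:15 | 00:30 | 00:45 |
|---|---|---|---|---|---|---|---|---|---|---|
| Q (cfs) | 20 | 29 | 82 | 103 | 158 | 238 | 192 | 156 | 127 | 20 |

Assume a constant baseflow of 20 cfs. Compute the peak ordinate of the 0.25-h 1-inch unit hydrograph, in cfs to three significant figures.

Direct runoff: 0.0, 9.0, 62.0, 83.0, 138.0, 218.0, 172.0, 136.0, 107.0, 0.0 cfs; ΣQ_DR = 925.0 cfs, peak = 218.0 cfs.
Runoff depth d = ΣQ_DR·Δt / A = 925.0 × 900 / (0.448 mi²) = 0.7999 in.
The 1-inch UH is the DRH scaled by (1 in)/d, so U_p = 218.0 × 1/0.7999 = 273 cfs.

U_p ≈ 273 cfs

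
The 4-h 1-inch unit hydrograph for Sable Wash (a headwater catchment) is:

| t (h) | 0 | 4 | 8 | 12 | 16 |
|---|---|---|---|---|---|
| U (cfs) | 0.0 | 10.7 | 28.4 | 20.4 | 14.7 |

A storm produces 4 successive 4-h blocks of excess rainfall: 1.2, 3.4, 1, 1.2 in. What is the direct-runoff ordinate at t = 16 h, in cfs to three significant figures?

Q ≈ 128 cfs

By discrete convolution, Q_j = Σ (P_i / 1 in) · U_{j−i}.
At t = 16 h (j=4): Q = (1.2/1)·14.7 + (3.4/1)·20.4 + (1/1)·28.4 + (1.2/1)·10.7 = 128 cfs.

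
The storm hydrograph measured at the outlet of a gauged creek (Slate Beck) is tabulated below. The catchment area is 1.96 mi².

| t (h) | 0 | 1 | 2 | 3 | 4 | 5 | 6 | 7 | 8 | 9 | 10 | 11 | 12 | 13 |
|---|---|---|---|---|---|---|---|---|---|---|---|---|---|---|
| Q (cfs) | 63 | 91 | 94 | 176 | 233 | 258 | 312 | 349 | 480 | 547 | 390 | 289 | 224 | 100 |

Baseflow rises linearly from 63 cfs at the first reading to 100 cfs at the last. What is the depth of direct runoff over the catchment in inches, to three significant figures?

d ≈ 1.95 in

Direct runoff: 0.00, 25.15, 25.31, 104.46, 158.62, 180.77, 231.92, 266.08, 394.23, 458.38, 298.54, 194.69, 126.85, 0.00 cfs; ΣQ_DR = 2465 cfs.
V = ΣQ_DR · Δt = 2465 × 3600 s = 8.874 × 10^6 ft³.
Over A = 1.96 mi², depth = V / A = 1.95 in.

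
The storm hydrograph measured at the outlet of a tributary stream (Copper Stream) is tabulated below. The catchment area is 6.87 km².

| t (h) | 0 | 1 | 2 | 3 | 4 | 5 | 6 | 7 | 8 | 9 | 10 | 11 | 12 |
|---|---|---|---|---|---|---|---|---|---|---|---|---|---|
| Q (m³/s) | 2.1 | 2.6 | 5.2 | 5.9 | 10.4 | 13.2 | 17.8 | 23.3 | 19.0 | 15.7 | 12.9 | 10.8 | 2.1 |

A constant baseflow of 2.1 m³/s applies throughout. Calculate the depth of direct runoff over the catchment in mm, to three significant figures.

Direct runoff: 0.0, 0.5, 3.1, 3.8, 8.3, 11.1, 15.7, 21.2, 16.9, 13.6, 10.8, 8.7, 0.0 m³/s; ΣQ_DR = 113.7 m³/s.
V = ΣQ_DR · Δt = 113.7 × 3600 s = 4.093 × 10^5 m³.
Over A = 6.87 km², depth = V / A = 59.6 mm.

d ≈ 59.6 mm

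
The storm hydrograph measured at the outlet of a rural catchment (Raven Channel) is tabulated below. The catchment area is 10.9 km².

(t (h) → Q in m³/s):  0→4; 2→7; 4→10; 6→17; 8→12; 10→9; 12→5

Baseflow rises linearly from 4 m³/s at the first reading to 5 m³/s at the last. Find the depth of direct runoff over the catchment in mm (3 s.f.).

d ≈ 21.5 mm

Direct runoff: 0.00, 2.83, 5.67, 12.50, 7.33, 4.17, 0.00 m³/s; ΣQ_DR = 32.50 m³/s.
V = ΣQ_DR · Δt = 32.50 × 7200 s = 2.340 × 10^5 m³.
Over A = 10.9 km², depth = V / A = 21.5 mm.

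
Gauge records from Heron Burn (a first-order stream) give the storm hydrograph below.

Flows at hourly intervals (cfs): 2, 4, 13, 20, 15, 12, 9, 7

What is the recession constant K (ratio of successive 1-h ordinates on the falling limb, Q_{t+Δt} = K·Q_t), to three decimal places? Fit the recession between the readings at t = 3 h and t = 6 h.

K ≈ 0.766

Using the recession-limb readings at t = 3 h and t = 6 h: Q falls from 20 to 9 cfs over 3 intervals.
K = (Q₂/Q₁)^(1/3) = (9/20)^(1/3) = 0.766.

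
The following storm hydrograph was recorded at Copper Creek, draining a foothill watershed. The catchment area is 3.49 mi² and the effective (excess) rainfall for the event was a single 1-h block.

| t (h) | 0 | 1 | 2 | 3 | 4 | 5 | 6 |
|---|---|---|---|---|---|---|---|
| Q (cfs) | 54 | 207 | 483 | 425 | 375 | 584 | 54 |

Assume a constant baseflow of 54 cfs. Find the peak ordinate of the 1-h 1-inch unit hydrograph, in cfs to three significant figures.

U_p ≈ 662 cfs

Direct runoff: 0.0, 153.0, 429.0, 371.0, 321.0, 530.0, 0.0 cfs; ΣQ_DR = 1804 cfs, peak = 530.0 cfs.
Runoff depth d = ΣQ_DR·Δt / A = 1804 × 3600 / (3.49 mi²) = 0.8010 in.
The 1-inch UH is the DRH scaled by (1 in)/d, so U_p = 530.0 × 1/0.8010 = 662 cfs.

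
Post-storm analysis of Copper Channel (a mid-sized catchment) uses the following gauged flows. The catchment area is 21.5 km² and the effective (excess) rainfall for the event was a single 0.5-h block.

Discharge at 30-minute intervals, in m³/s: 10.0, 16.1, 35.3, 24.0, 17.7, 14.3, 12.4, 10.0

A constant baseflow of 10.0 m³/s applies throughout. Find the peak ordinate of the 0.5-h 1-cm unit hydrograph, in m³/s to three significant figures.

U_p ≈ 50.5 m³/s

Direct runoff: 0.0, 6.1, 25.3, 14.0, 7.7, 4.3, 2.4, 0.0 m³/s; ΣQ_DR = 59.80 m³/s, peak = 25.3 m³/s.
Runoff depth d = ΣQ_DR·Δt / A = 59.80 × 1800 / (21.5 km²) = 5.007 mm.
The 1-cm UH is the DRH scaled by (10 mm)/d, so U_p = 25.3 × 10/5.007 = 50.5 m³/s.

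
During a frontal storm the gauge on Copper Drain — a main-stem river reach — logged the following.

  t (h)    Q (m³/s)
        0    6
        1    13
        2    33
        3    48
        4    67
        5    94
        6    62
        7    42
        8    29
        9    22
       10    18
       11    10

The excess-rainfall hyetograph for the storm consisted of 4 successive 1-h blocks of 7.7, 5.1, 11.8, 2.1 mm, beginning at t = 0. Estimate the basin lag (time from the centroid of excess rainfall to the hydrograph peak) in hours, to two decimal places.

t_L ≈ 3.19 h

Centroid of excess rainfall: t_c = Σ P_i·t̄_i / ΣP_i = 1.8109 h (block centres at 0.5, 1.5, 2.5, 3.5 h).
Hydrograph peak occurs at t = 5 h, so basin lag t_L = 5 − 1.8109 = 3.19 h.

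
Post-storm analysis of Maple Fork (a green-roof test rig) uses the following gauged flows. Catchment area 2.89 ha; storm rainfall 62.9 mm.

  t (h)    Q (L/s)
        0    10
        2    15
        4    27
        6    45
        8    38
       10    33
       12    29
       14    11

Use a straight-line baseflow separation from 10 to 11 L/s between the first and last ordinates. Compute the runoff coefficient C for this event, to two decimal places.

ΣQ_DR = 124.0 L/s; V = ΣQ_DR·Δt = 8.928 × 10^5 L.
Runoff depth d = V / A = 30.89 mm.
C = d / P = 30.89 / 62.9 = 0.49.

C ≈ 0.49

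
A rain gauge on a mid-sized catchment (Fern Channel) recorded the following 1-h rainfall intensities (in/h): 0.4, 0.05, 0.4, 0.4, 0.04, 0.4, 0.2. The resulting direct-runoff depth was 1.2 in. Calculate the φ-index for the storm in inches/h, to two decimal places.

φ ≈ 0.12 in/h

Only the 5 blocks with intensity above φ contribute runoff: 0.4, 0.4, 0.4, 0.4, 0.2 in/h.
Σ(I−φ)·Δt = d  ⇒  (0.4+0.4+0.4+0.4+0.2 − 5φ)·1 = 1.2
φ = (1.800 − 1.2/1) / 5 = 0.12 in/h.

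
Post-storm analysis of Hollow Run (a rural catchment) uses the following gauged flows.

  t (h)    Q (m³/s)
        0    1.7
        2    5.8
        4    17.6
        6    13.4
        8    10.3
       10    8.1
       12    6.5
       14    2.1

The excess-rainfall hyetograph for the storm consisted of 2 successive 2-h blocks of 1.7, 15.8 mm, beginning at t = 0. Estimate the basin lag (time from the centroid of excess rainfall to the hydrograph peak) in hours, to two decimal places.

t_L ≈ 1.19 h

Centroid of excess rainfall: t_c = Σ P_i·t̄_i / ΣP_i = 2.8057 h (block centres at 1, 3 h).
Hydrograph peak occurs at t = 4 h, so basin lag t_L = 4 − 2.8057 = 1.19 h.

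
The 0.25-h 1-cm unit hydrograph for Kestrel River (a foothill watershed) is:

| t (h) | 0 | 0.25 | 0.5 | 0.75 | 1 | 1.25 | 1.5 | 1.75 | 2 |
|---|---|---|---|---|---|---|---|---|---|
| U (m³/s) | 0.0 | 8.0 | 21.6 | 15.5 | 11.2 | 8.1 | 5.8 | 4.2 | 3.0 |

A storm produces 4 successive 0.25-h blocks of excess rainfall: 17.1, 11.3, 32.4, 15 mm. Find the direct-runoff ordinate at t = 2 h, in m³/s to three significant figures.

Q ≈ 40.8 m³/s

By discrete convolution, Q_j = Σ (P_i / 10 mm) · U_{j−i}.
At t = 2 h (j=8): Q = (17.1/10)·3.0 + (11.3/10)·4.2 + (32.4/10)·5.8 + (15/10)·8.1 = 40.8 m³/s.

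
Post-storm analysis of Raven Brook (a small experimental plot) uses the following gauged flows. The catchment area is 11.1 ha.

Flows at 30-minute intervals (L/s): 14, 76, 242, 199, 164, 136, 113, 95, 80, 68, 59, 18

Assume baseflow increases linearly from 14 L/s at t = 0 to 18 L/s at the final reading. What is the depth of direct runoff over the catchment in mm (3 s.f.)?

Direct runoff: 0.00, 61.64, 227.27, 183.91, 148.55, 120.18, 96.82, 78.45, 63.09, 50.73, 41.36, 0.00 L/s; ΣQ_DR = 1072 L/s.
V = ΣQ_DR · Δt = 1072 × 1800 s = 1.930 × 10^6 L.
Over A = 11.1 ha, depth = V / A = 17.4 mm.

d ≈ 17.4 mm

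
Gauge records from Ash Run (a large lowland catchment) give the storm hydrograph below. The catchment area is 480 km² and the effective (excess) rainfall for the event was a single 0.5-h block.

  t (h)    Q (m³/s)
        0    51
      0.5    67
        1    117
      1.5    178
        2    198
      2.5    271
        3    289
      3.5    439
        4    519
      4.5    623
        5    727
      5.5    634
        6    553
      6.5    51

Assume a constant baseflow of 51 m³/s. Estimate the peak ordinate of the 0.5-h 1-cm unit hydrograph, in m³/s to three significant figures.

U_p ≈ 450 m³/s

Direct runoff: 0.0, 16.0, 66.0, 127.0, 147.0, 220.0, 238.0, 388.0, 468.0, 572.0, 676.0, 583.0, 502.0, 0.0 m³/s; ΣQ_DR = 4003 m³/s, peak = 676.0 m³/s.
Runoff depth d = ΣQ_DR·Δt / A = 4003 × 1800 / (480 km²) = 15.01 mm.
The 1-cm UH is the DRH scaled by (10 mm)/d, so U_p = 676.0 × 10/15.01 = 450 m³/s.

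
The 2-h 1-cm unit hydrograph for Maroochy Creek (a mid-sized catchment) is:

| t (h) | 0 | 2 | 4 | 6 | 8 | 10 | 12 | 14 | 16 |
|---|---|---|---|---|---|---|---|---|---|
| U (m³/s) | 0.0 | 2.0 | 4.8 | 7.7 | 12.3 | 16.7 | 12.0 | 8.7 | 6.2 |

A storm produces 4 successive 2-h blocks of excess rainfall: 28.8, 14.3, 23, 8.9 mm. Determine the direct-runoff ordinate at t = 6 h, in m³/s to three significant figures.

Q ≈ 33.6 m³/s

By discrete convolution, Q_j = Σ (P_i / 10 mm) · U_{j−i}.
At t = 6 h (j=3): Q = (28.8/10)·7.7 + (14.3/10)·4.8 + (23/10)·2.0 + (8.9/10)·0.0 = 33.6 m³/s.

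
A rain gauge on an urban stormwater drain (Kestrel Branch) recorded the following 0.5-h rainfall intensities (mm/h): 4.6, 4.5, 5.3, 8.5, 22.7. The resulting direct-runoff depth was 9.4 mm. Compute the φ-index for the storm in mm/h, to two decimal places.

φ ≈ 6.20 mm/h

Only the 2 blocks with intensity above φ contribute runoff: 8.5, 22.7 mm/h.
Σ(I−φ)·Δt = d  ⇒  (8.5+22.7 − 2φ)·0.5 = 9.4
φ = (31.20 − 9.4/0.5) / 2 = 6.20 mm/h.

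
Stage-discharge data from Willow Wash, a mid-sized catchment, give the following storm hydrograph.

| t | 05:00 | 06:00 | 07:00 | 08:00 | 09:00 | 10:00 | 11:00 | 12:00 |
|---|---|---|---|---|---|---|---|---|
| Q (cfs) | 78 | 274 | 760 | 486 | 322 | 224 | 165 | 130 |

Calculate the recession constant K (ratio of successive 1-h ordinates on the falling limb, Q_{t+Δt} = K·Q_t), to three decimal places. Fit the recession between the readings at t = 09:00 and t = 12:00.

Using the recession-limb readings at t = 09:00 and t = 12:00: Q falls from 322 to 130 cfs over 3 intervals.
K = (Q₂/Q₁)^(1/3) = (130/322)^(1/3) = 0.739.

K ≈ 0.739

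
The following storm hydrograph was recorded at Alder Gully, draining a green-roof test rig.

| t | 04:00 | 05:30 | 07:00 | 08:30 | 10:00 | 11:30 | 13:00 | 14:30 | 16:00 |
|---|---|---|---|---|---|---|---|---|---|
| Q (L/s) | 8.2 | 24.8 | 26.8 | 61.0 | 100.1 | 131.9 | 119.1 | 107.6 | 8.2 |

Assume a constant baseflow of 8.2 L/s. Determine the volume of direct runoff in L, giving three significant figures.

Direct-runoff ordinates (Q − Q_b): 0.0, 16.6, 18.6, 52.8, 91.9, 123.7, 110.9, 99.4, 0.0 L/s.
ΣQ_DR = 513.9 L/s.
With Δt = 1.5 h = 5400 s, V = ΣQ_DR · Δt = 513.9 × 5400 = 2.78 × 10^6 L.

V ≈ 2.78 × 10^6 L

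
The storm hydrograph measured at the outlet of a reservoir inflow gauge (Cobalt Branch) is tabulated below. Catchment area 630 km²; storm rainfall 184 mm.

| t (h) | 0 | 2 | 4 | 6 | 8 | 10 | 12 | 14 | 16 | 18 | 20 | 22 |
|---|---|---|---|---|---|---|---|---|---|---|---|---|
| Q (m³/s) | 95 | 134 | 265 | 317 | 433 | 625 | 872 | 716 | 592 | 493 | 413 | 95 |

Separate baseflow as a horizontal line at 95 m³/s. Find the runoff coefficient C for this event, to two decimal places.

ΣQ_DR = 3910 m³/s; V = ΣQ_DR·Δt = 2.815 × 10^7 m³.
Runoff depth d = V / A = 44.69 mm.
C = d / P = 44.69 / 184 = 0.24.

C ≈ 0.24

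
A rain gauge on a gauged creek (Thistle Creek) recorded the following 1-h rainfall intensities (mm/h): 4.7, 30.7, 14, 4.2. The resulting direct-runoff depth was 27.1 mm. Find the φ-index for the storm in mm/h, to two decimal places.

Only the 2 blocks with intensity above φ contribute runoff: 30.7, 14 mm/h.
Σ(I−φ)·Δt = d  ⇒  (30.7+14 − 2φ)·1 = 27.1
φ = (44.70 − 27.1/1) / 2 = 8.80 mm/h.

φ ≈ 8.80 mm/h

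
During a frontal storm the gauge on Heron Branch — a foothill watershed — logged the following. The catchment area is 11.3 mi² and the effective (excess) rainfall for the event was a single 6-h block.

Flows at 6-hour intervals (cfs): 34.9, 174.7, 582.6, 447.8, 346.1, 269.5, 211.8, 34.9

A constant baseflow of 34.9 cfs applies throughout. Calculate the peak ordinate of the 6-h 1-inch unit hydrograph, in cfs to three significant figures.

Direct runoff: 0.0, 139.8, 547.7, 412.9, 311.2, 234.6, 176.9, 0.0 cfs; ΣQ_DR = 1823 cfs, peak = 547.7 cfs.
Runoff depth d = ΣQ_DR·Δt / A = 1823 × 21600 / (11.3 mi²) = 1.500 in.
The 1-inch UH is the DRH scaled by (1 in)/d, so U_p = 547.7 × 1/1.500 = 365 cfs.

U_p ≈ 365 cfs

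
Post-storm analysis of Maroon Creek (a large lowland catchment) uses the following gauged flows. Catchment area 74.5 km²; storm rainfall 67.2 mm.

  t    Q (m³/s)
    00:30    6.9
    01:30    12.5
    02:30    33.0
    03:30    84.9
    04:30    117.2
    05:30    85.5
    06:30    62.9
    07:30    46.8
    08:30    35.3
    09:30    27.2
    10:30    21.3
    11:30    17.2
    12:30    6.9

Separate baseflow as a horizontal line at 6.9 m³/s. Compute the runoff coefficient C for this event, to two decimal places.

ΣQ_DR = 467.9 m³/s; V = ΣQ_DR·Δt = 1.684 × 10^6 m³.
Runoff depth d = V / A = 22.61 mm.
C = d / P = 22.61 / 67.2 = 0.34.

C ≈ 0.34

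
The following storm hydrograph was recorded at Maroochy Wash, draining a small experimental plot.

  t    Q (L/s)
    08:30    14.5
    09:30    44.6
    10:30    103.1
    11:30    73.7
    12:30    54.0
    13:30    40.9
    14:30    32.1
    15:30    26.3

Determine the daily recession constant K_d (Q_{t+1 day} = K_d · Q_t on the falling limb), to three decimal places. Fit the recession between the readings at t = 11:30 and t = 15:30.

K_d ≈ 0.002

Between t = 11:30 and t = 15:30 the flow falls from 73.7 to 26.3 L/s over 4×1 h = 4 h.
Per-interval ratio K = (26.3/73.7)^(1/4) = 0.7729; K_d = K^(24/1) = 0.002.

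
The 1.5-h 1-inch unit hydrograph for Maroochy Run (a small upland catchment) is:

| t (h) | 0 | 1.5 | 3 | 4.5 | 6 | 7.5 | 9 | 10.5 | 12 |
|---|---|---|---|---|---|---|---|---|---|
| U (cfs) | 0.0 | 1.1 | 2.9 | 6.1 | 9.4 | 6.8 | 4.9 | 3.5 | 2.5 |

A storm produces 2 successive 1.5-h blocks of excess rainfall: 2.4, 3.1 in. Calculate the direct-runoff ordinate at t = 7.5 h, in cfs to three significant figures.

Q ≈ 45.5 cfs

By discrete convolution, Q_j = Σ (P_i / 1 in) · U_{j−i}.
At t = 7.5 h (j=5): Q = (2.4/1)·6.8 + (3.1/1)·9.4 = 45.5 cfs.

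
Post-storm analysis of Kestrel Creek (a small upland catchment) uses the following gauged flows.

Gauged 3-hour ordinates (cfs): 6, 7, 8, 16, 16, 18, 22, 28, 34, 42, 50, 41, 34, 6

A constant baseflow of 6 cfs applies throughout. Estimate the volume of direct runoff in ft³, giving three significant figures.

V ≈ 2.64 × 10^6 ft³

Direct-runoff ordinates (Q − Q_b): 0.0, 1.0, 2.0, 10.0, 10.0, 12.0, 16.0, 22.0, 28.0, 36.0, 44.0, 35.0, 28.0, 0.0 cfs.
ΣQ_DR = 244.0 cfs.
With Δt = 3 h = 10800 s, V = ΣQ_DR · Δt = 244.0 × 10800 = 2.64 × 10^6 ft³.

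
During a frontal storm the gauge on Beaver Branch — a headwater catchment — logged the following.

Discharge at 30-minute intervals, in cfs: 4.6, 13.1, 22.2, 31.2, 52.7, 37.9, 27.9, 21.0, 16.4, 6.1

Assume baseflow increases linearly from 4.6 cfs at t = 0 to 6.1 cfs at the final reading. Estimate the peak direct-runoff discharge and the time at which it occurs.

Subtracting baseflow gives direct-runoff ordinates: 0.00, 8.33, 17.27, 26.10, 47.43, 32.47, 22.30, 15.23, 10.47, 0.00 cfs.
The maximum is 47.43 cfs, occurring at the reading for t = 2 h.

Q_p = 47.43 cfs at t = 2 h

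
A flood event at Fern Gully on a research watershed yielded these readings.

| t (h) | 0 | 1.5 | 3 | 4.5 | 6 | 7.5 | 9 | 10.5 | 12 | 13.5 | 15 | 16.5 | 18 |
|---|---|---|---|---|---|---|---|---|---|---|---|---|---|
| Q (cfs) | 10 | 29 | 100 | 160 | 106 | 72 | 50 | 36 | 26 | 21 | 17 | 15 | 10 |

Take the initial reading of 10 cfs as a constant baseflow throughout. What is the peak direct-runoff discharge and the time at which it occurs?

Subtracting baseflow gives direct-runoff ordinates: 0.0, 19.0, 90.0, 150.0, 96.0, 62.0, 40.0, 26.0, 16.0, 11.0, 7.0, 5.0, 0.0 cfs.
The maximum is 150.0 cfs, occurring at the reading for t = 4.5 h.

Q_p = 150.0 cfs at t = 4.5 h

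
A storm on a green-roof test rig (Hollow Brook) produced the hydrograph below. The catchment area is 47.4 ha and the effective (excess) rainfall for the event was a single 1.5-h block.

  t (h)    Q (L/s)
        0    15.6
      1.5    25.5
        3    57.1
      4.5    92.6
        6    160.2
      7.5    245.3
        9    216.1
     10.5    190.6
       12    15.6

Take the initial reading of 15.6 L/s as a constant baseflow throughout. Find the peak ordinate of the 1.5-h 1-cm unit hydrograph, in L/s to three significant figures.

U_p ≈ 230 L/s

Direct runoff: 0.0, 9.9, 41.5, 77.0, 144.6, 229.7, 200.5, 175.0, 0.0 L/s; ΣQ_DR = 878.2 L/s, peak = 229.7 L/s.
Runoff depth d = ΣQ_DR·Δt / A = 878.2 × 5400 / (47.4 ha) = 10.00 mm.
The 1-cm UH is the DRH scaled by (10 mm)/d, so U_p = 229.7 × 10/10.00 = 230 L/s.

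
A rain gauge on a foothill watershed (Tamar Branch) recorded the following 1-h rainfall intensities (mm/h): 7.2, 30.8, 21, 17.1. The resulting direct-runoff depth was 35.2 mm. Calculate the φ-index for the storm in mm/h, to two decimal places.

Only the 3 blocks with intensity above φ contribute runoff: 30.8, 21, 17.1 mm/h.
Σ(I−φ)·Δt = d  ⇒  (30.8+21+17.1 − 3φ)·1 = 35.2
φ = (68.90 − 35.2/1) / 3 = 11.23 mm/h.

φ ≈ 11.23 mm/h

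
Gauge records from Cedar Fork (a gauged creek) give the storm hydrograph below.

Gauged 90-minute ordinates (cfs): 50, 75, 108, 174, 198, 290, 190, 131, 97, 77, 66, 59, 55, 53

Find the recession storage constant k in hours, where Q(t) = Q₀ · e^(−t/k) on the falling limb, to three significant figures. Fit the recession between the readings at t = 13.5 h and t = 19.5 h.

On the falling limb, Q drops from 77 to 53 cfs between t = 13.5 h and t = 19.5 h (Δt = 6 h).
k = −Δt / ln(Q₂/Q₁) = −6 / ln(53/77) = 16.1 h.

k ≈ 16.1 h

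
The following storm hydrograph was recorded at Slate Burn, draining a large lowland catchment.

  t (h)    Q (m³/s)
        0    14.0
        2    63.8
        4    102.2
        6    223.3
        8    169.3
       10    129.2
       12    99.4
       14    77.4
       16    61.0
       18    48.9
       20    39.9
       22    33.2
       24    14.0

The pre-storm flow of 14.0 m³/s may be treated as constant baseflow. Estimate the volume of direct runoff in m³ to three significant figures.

Direct-runoff ordinates (Q − Q_b): 0.0, 49.8, 88.2, 209.3, 155.3, 115.2, 85.4, 63.4, 47.0, 34.9, 25.9, 19.2, 0.0 m³/s.
ΣQ_DR = 893.6 m³/s.
With Δt = 2 h = 7200 s, V = ΣQ_DR · Δt = 893.6 × 7200 = 6.43 × 10^6 m³.

V ≈ 6.43 × 10^6 m³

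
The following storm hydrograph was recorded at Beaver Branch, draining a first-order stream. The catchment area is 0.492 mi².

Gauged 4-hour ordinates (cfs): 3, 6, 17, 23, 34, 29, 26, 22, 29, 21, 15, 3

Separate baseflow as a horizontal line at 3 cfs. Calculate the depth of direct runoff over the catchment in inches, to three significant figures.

d ≈ 2.42 in

Direct runoff: 0.0, 3.0, 14.0, 20.0, 31.0, 26.0, 23.0, 19.0, 26.0, 18.0, 12.0, 0.0 cfs; ΣQ_DR = 192.0 cfs.
V = ΣQ_DR · Δt = 192.0 × 14400 s = 2.765 × 10^6 ft³.
Over A = 0.492 mi², depth = V / A = 2.42 in.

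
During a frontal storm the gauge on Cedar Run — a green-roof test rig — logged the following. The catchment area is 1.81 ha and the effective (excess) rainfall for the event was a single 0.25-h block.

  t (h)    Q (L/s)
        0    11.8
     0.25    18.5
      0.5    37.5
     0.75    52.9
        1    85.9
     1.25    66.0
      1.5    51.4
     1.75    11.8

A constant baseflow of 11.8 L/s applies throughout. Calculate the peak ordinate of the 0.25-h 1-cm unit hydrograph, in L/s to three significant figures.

Direct runoff: 0.0, 6.7, 25.7, 41.1, 74.1, 54.2, 39.6, 0.0 L/s; ΣQ_DR = 241.4 L/s, peak = 74.1 L/s.
Runoff depth d = ΣQ_DR·Δt / A = 241.4 × 900 / (1.81 ha) = 12.00 mm.
The 1-cm UH is the DRH scaled by (10 mm)/d, so U_p = 74.1 × 10/12.00 = 61.7 L/s.

U_p ≈ 61.7 L/s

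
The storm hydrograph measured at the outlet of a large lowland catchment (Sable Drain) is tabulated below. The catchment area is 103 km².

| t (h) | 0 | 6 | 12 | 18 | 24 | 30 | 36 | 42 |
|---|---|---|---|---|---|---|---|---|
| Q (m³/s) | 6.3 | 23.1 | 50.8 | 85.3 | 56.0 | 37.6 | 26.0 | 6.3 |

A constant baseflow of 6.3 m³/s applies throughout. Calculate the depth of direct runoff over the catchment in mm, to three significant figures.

Direct runoff: 0.0, 16.8, 44.5, 79.0, 49.7, 31.3, 19.7, 0.0 m³/s; ΣQ_DR = 241.0 m³/s.
V = ΣQ_DR · Δt = 241.0 × 21600 s = 5.206 × 10^6 m³.
Over A = 103 km², depth = V / A = 50.5 mm.

d ≈ 50.5 mm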